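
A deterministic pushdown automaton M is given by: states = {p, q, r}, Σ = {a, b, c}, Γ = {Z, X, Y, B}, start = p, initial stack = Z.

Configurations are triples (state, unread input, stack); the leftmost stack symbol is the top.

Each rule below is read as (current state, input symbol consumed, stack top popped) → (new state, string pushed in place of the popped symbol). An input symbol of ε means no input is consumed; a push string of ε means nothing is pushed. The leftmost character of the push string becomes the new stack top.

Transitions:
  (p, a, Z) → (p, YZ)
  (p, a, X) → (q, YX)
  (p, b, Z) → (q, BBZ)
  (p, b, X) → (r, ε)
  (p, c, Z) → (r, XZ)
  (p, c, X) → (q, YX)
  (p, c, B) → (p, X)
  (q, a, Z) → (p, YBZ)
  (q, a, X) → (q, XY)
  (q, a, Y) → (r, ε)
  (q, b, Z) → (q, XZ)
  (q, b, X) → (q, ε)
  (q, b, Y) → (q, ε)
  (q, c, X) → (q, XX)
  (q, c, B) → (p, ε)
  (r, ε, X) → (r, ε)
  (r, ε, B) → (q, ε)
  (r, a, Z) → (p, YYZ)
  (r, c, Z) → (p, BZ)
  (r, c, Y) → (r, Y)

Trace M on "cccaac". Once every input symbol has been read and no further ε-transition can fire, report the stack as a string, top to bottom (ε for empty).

BZ

(p, cccaac, Z)
  read c, top Z: go to r, push XZ → (r, ccaac, XZ)
  ε-move, top X: go to r, push ε → (r, ccaac, Z)
  read c, top Z: go to p, push BZ → (p, caac, BZ)
  read c, top B: go to p, push X → (p, aac, XZ)
  read a, top X: go to q, push YX → (q, ac, YXZ)
  read a, top Y: go to r, push ε → (r, c, XZ)
  ε-move, top X: go to r, push ε → (r, c, Z)
  read c, top Z: go to p, push BZ → (p, ε, BZ)
All input consumed in state p with stack BZ.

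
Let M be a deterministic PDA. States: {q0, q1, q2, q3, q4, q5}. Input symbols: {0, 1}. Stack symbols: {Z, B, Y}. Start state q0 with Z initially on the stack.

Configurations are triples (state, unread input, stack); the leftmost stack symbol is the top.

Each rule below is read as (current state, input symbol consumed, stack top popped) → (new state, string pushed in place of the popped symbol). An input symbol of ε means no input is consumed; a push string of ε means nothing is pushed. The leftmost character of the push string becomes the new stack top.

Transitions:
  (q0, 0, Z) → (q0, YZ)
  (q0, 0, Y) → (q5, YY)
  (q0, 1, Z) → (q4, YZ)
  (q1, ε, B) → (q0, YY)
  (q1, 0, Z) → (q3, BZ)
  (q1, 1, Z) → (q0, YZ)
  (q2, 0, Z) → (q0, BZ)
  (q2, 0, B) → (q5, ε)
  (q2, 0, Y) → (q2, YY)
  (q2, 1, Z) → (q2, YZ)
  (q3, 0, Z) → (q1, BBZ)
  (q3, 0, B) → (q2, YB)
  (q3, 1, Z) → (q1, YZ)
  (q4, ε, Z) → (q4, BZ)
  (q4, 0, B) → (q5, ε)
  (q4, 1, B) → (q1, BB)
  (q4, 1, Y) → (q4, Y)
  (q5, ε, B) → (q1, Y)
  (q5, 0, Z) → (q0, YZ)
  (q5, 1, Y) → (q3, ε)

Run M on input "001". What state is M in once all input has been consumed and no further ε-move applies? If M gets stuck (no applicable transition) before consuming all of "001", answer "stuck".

q3

(q0, 001, Z)
  read 0, top Z: go to q0, push YZ → (q0, 01, YZ)
  read 0, top Y: go to q5, push YY → (q5, 1, YYZ)
  read 1, top Y: go to q3, push ε → (q3, ε, YZ)
All input consumed; M is in state q3.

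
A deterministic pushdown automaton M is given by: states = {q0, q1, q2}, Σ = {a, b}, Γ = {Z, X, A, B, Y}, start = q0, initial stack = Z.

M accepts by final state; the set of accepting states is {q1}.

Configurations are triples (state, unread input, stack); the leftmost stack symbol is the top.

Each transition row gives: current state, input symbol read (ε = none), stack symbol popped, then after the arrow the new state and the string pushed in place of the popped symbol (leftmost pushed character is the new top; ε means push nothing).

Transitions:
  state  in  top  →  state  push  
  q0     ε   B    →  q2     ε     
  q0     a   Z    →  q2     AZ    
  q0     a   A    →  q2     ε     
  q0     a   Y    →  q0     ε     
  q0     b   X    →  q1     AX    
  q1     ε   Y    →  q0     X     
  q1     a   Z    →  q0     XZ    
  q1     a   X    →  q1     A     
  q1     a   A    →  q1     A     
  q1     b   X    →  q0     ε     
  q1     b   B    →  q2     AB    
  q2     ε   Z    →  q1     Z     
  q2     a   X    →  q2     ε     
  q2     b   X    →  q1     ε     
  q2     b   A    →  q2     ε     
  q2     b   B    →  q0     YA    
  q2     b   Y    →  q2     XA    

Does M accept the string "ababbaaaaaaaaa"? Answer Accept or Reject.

Reject

(q0, ababbaaaaaaaaa, Z)
  read a, top Z: go to q2, push AZ → (q2, babbaaaaaaaaa, AZ)
  read b, top A: go to q2, push ε → (q2, abbaaaaaaaaa, Z)
  ε-move, top Z: go to q1, push Z → (q1, abbaaaaaaaaa, Z)
  read a, top Z: go to q0, push XZ → (q0, bbaaaaaaaaa, XZ)
  read b, top X: go to q1, push AX → (q1, baaaaaaaaa, AXZ)
No transition applies at (q1, baaaaaaaaa, AXZ); input not fully consumed.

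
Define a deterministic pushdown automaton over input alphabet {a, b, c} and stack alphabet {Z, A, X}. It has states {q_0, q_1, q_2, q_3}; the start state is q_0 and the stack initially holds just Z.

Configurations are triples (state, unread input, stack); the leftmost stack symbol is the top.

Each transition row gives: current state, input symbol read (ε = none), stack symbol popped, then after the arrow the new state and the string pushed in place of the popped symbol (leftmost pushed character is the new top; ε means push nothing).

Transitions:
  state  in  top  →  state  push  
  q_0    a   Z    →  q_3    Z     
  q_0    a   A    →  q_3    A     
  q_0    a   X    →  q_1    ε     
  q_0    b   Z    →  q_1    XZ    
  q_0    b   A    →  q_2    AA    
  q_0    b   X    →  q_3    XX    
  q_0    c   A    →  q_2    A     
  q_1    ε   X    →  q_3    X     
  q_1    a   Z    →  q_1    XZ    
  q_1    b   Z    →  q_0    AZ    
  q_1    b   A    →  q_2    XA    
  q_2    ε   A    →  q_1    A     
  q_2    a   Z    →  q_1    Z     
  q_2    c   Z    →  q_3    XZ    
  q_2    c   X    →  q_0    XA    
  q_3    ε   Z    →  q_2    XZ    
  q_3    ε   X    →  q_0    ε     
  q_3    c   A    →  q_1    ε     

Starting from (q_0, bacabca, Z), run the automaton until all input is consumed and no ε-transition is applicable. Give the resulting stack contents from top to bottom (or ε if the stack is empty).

(q_0, bacabca, Z)
  read b, top Z: go to q_1, push XZ → (q_1, acabca, XZ)
  ε-move, top X: go to q_3, push X → (q_3, acabca, XZ)
  ε-move, top X: go to q_0, push ε → (q_0, acabca, Z)
  read a, top Z: go to q_3, push Z → (q_3, cabca, Z)
  ε-move, top Z: go to q_2, push XZ → (q_2, cabca, XZ)
  read c, top X: go to q_0, push XA → (q_0, abca, XAZ)
  read a, top X: go to q_1, push ε → (q_1, bca, AZ)
  read b, top A: go to q_2, push XA → (q_2, ca, XAZ)
  read c, top X: go to q_0, push XA → (q_0, a, XAAZ)
  read a, top X: go to q_1, push ε → (q_1, ε, AAZ)
All input consumed in state q_1 with stack AAZ.

AAZ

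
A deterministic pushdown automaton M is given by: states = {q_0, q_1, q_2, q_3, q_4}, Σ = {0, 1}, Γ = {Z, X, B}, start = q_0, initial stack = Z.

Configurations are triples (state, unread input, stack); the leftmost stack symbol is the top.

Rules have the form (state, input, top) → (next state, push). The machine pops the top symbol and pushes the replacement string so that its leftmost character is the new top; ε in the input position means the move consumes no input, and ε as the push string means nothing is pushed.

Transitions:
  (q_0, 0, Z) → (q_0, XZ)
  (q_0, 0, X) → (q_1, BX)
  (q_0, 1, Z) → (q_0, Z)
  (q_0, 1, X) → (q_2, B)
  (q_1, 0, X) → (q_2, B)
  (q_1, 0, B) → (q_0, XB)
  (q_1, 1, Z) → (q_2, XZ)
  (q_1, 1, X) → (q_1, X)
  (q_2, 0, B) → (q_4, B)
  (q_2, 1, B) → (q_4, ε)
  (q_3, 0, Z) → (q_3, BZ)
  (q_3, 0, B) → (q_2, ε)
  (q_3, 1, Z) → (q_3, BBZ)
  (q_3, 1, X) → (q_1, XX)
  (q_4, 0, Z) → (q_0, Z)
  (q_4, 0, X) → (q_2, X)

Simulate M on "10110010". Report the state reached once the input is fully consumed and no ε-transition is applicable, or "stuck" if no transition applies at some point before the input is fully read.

(q_0, 10110010, Z) ⊢ (q_0, 0110010, Z) ⊢ (q_0, 110010, XZ) ⊢ (q_2, 10010, BZ) ⊢ (q_4, 0010, Z) ⊢ (q_0, 010, Z) ⊢ (q_0, 10, XZ) ⊢ (q_2, 0, BZ) ⊢ (q_4, ε, BZ)
All input consumed; M is in state q_4.

q_4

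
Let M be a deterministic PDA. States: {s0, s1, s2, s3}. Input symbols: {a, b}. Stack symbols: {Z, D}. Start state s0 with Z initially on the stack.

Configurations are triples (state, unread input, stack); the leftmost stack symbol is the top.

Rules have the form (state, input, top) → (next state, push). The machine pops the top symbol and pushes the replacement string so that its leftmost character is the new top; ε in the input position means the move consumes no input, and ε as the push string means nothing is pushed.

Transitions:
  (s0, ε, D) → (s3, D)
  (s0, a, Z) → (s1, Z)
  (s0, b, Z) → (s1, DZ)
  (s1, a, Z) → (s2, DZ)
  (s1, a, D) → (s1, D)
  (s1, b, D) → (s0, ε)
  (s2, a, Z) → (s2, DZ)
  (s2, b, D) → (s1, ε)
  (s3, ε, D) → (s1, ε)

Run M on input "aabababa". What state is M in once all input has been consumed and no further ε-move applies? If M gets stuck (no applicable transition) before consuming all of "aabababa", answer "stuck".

s2

(s0, aabababa, Z)
  read a, top Z: go to s1, push Z → (s1, abababa, Z)
  read a, top Z: go to s2, push DZ → (s2, bababa, DZ)
  read b, top D: go to s1, push ε → (s1, ababa, Z)
  read a, top Z: go to s2, push DZ → (s2, baba, DZ)
  read b, top D: go to s1, push ε → (s1, aba, Z)
  read a, top Z: go to s2, push DZ → (s2, ba, DZ)
  read b, top D: go to s1, push ε → (s1, a, Z)
  read a, top Z: go to s2, push DZ → (s2, ε, DZ)
All input consumed; M is in state s2.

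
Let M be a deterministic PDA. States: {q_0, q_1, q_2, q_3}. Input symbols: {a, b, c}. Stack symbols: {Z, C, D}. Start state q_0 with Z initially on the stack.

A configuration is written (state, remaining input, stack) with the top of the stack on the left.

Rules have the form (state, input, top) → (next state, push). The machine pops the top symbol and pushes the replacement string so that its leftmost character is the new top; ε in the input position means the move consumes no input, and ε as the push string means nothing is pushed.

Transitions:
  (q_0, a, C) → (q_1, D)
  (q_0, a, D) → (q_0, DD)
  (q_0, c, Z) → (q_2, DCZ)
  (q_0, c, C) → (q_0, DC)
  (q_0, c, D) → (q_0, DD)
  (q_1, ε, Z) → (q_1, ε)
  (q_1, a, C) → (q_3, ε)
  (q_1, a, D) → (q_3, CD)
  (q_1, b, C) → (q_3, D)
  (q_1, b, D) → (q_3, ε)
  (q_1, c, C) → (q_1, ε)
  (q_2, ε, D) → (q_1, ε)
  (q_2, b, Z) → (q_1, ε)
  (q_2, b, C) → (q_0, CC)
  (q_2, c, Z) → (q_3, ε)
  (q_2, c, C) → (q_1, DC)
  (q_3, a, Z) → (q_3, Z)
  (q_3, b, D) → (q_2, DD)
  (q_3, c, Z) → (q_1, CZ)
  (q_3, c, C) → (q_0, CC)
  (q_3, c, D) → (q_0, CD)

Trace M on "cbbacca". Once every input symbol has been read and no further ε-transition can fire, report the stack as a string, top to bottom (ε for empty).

DDCCDZ

(q_0, cbbacca, Z) ⊢ (q_2, bbacca, DCZ) ⊢ (q_1, bbacca, CZ) ⊢ (q_3, bacca, DZ) ⊢ (q_2, acca, DDZ) ⊢ (q_1, acca, DZ) ⊢ (q_3, cca, CDZ) ⊢ (q_0, ca, CCDZ) ⊢ (q_0, a, DCCDZ) ⊢ (q_0, ε, DDCCDZ)
All input consumed in state q_0 with stack DDCCDZ.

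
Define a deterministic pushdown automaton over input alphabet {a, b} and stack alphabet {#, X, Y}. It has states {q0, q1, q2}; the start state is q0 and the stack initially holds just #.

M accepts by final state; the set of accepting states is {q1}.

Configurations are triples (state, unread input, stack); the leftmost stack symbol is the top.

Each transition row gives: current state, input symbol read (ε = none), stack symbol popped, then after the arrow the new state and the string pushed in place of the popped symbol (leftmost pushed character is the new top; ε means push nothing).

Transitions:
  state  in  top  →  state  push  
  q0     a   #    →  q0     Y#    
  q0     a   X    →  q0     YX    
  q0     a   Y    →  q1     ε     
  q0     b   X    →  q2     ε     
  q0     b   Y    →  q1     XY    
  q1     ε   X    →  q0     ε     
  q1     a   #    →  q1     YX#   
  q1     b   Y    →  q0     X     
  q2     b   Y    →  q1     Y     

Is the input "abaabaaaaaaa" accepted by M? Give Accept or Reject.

(q0, abaabaaaaaaa, #)
  read a, top #: go to q0, push Y# → (q0, baabaaaaaaa, Y#)
  read b, top Y: go to q1, push XY → (q1, aabaaaaaaa, XY#)
  ε-move, top X: go to q0, push ε → (q0, aabaaaaaaa, Y#)
  read a, top Y: go to q1, push ε → (q1, abaaaaaaa, #)
  read a, top #: go to q1, push YX# → (q1, baaaaaaa, YX#)
  read b, top Y: go to q0, push X → (q0, aaaaaaa, XX#)
  read a, top X: go to q0, push YX → (q0, aaaaaa, YXX#)
  read a, top Y: go to q1, push ε → (q1, aaaaa, XX#)
  ε-move, top X: go to q0, push ε → (q0, aaaaa, X#)
  read a, top X: go to q0, push YX → (q0, aaaa, YX#)
  read a, top Y: go to q1, push ε → (q1, aaa, X#)
  ε-move, top X: go to q0, push ε → (q0, aaa, #)
  read a, top #: go to q0, push Y# → (q0, aa, Y#)
  read a, top Y: go to q1, push ε → (q1, a, #)
  read a, top #: go to q1, push YX# → (q1, ε, YX#)
All input consumed; state q1 ∈ F.

Accept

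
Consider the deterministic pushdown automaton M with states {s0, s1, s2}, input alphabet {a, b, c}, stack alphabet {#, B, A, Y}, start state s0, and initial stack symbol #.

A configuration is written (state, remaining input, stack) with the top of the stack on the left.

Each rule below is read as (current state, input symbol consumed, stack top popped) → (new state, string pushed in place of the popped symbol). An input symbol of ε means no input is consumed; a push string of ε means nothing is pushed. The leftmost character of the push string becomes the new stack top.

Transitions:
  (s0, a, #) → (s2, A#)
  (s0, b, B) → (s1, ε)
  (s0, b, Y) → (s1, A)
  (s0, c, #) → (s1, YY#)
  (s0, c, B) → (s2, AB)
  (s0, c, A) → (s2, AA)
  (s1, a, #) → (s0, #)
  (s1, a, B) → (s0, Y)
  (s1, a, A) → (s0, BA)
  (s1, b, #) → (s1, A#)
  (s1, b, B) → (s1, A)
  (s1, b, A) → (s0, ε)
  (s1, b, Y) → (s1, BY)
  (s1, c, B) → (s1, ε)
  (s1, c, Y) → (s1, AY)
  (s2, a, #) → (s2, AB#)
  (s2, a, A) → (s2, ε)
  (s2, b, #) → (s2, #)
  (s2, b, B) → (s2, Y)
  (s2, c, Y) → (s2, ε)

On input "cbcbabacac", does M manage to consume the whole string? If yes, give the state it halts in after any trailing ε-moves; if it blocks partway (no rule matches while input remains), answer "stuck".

(s0, cbcbabacac, #)
  read c, top #: go to s1, push YY# → (s1, bcbabacac, YY#)
  read b, top Y: go to s1, push BY → (s1, cbabacac, BYY#)
  read c, top B: go to s1, push ε → (s1, babacac, YY#)
  read b, top Y: go to s1, push BY → (s1, abacac, BYY#)
  read a, top B: go to s0, push Y → (s0, bacac, YYY#)
  read b, top Y: go to s1, push A → (s1, acac, AYY#)
  read a, top A: go to s0, push BA → (s0, cac, BAYY#)
  read c, top B: go to s2, push AB → (s2, ac, ABAYY#)
  read a, top A: go to s2, push ε → (s2, c, BAYY#)
No transition for (s2, c, top B); M blocks with input c remaining.

stuck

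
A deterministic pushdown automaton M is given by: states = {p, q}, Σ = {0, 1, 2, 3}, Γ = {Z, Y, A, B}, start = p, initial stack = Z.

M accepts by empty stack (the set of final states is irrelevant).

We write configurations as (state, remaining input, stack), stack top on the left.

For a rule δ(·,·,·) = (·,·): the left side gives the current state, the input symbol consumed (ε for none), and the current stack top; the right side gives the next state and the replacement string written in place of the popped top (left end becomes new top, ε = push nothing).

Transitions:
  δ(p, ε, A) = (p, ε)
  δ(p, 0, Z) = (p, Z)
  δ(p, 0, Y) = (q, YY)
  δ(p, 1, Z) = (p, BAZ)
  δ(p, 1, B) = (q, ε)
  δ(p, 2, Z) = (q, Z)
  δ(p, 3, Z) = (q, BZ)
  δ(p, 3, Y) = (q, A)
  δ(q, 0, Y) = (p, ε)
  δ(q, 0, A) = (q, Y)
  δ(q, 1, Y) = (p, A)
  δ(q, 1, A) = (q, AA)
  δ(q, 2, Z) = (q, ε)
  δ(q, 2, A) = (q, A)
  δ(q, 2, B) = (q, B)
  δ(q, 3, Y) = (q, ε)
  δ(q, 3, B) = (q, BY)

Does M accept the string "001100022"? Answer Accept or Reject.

(p, 001100022, Z)
  read 0, top Z: go to p, push Z → (p, 01100022, Z)
  read 0, top Z: go to p, push Z → (p, 1100022, Z)
  read 1, top Z: go to p, push BAZ → (p, 100022, BAZ)
  read 1, top B: go to q, push ε → (q, 00022, AZ)
  read 0, top A: go to q, push Y → (q, 0022, YZ)
  read 0, top Y: go to p, push ε → (p, 022, Z)
  read 0, top Z: go to p, push Z → (p, 22, Z)
  read 2, top Z: go to q, push Z → (q, 2, Z)
  read 2, top Z: go to q, push ε → (q, ε, ε)
All input consumed and the stack is empty.

Accept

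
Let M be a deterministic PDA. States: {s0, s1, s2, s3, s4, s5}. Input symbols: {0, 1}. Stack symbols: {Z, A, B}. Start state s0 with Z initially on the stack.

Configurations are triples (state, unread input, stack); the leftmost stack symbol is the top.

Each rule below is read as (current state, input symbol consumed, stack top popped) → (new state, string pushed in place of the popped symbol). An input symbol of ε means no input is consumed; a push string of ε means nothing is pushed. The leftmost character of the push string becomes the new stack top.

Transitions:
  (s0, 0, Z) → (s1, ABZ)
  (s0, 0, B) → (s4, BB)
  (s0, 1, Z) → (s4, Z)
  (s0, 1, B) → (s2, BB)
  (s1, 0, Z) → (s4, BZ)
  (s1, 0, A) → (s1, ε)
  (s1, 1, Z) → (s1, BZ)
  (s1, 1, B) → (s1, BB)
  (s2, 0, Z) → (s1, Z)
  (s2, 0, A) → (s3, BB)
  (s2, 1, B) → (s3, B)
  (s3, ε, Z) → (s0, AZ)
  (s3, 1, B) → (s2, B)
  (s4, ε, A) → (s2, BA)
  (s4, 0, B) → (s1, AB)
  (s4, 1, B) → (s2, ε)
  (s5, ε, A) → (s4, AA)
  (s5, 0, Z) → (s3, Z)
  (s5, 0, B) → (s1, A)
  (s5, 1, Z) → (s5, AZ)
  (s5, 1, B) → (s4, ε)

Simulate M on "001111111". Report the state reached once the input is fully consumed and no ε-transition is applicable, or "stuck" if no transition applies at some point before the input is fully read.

s1

(s0, 001111111, Z)
  read 0, top Z: go to s1, push ABZ → (s1, 01111111, ABZ)
  read 0, top A: go to s1, push ε → (s1, 1111111, BZ)
  read 1, top B: go to s1, push BB → (s1, 111111, BBZ)
  read 1, top B: go to s1, push BB → (s1, 11111, BBBZ)
  read 1, top B: go to s1, push BB → (s1, 1111, BBBBZ)
  read 1, top B: go to s1, push BB → (s1, 111, BBBBBZ)
  read 1, top B: go to s1, push BB → (s1, 11, BBBBBBZ)
  read 1, top B: go to s1, push BB → (s1, 1, BBBBBBBZ)
  read 1, top B: go to s1, push BB → (s1, ε, BBBBBBBBZ)
All input consumed; M is in state s1.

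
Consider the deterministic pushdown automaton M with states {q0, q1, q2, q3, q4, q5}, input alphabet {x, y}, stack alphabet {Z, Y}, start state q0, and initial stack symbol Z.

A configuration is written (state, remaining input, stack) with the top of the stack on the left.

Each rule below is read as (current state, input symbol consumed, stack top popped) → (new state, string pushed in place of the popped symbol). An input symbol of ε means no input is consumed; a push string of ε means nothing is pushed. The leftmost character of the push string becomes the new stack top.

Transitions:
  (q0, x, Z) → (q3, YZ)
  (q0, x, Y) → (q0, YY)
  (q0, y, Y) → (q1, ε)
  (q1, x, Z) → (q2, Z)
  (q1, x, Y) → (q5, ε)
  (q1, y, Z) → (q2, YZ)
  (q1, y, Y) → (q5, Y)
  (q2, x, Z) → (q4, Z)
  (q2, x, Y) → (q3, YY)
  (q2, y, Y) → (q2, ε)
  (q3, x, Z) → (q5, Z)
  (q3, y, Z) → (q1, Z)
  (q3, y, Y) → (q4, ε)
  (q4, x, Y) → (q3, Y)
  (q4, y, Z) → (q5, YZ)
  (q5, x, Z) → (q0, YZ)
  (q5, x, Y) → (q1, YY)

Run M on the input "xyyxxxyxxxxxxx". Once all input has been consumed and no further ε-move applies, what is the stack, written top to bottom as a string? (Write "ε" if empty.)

(q0, xyyxxxyxxxxxxx, Z) ⊢ (q3, yyxxxyxxxxxxx, YZ) ⊢ (q4, yxxxyxxxxxxx, Z) ⊢ (q5, xxxyxxxxxxx, YZ) ⊢ (q1, xxyxxxxxxx, YYZ) ⊢ (q5, xyxxxxxxx, YZ) ⊢ (q1, yxxxxxxx, YYZ) ⊢ (q5, xxxxxxx, YYZ) ⊢ (q1, xxxxxx, YYYZ) ⊢ (q5, xxxxx, YYZ) ⊢ (q1, xxxx, YYYZ) ⊢ (q5, xxx, YYZ) ⊢ (q1, xx, YYYZ) ⊢ (q5, x, YYZ) ⊢ (q1, ε, YYYZ)
All input consumed in state q1 with stack YYYZ.

YYYZ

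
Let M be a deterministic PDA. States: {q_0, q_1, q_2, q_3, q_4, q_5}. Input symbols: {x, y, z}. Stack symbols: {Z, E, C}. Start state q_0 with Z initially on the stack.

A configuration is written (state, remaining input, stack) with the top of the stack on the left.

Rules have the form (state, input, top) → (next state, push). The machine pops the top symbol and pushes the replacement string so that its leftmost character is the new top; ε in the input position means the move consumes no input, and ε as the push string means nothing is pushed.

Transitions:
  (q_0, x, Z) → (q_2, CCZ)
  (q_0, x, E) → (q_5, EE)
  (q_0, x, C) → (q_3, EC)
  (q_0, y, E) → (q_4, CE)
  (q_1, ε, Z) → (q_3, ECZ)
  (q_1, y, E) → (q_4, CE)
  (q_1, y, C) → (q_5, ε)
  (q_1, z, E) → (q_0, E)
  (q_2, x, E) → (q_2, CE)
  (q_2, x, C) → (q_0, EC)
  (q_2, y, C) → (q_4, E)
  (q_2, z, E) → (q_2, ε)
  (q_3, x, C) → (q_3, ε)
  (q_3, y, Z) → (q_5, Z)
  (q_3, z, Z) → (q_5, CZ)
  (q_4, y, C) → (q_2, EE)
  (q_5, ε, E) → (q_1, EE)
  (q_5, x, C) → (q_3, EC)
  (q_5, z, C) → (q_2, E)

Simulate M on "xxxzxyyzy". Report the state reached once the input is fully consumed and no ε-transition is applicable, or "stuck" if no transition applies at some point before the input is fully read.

stuck

(q_0, xxxzxyyzy, Z)
  read x, top Z: go to q_2, push CCZ → (q_2, xxzxyyzy, CCZ)
  read x, top C: go to q_0, push EC → (q_0, xzxyyzy, ECCZ)
  read x, top E: go to q_5, push EE → (q_5, zxyyzy, EECCZ)
  ε-move, top E: go to q_1, push EE → (q_1, zxyyzy, EEECCZ)
  read z, top E: go to q_0, push E → (q_0, xyyzy, EEECCZ)
  read x, top E: go to q_5, push EE → (q_5, yyzy, EEEECCZ)
  ε-move, top E: go to q_1, push EE → (q_1, yyzy, EEEEECCZ)
  read y, top E: go to q_4, push CE → (q_4, yzy, CEEEEECCZ)
  read y, top C: go to q_2, push EE → (q_2, zy, EEEEEEECCZ)
  read z, top E: go to q_2, push ε → (q_2, y, EEEEEECCZ)
No transition for (q_2, y, top E); M blocks with input y remaining.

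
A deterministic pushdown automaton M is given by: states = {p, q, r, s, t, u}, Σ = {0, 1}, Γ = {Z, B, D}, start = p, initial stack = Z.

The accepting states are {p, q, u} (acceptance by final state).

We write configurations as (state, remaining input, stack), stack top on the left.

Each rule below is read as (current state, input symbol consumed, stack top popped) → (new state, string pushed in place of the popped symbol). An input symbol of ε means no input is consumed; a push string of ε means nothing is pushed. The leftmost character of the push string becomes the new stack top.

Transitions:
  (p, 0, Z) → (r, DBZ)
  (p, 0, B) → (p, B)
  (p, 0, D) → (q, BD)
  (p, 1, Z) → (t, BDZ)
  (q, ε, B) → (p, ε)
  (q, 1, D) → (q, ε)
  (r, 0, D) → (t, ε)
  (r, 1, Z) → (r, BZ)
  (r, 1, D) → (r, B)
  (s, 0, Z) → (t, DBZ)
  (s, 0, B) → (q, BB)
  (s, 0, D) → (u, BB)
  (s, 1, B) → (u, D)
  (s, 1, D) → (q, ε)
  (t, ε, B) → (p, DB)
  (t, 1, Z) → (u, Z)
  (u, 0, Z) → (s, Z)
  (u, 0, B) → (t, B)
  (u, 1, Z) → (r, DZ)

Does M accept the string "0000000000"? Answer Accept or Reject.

(p, 0000000000, Z) ⊢ (r, 000000000, DBZ) ⊢ (t, 00000000, BZ) ⊢ (p, 00000000, DBZ) ⊢ (q, 0000000, BDBZ) ⊢ (p, 0000000, DBZ) ⊢ (q, 000000, BDBZ) ⊢ (p, 000000, DBZ) ⊢ (q, 00000, BDBZ) ⊢ (p, 00000, DBZ) ⊢ (q, 0000, BDBZ) ⊢ (p, 0000, DBZ) ⊢ (q, 000, BDBZ) ⊢ (p, 000, DBZ) ⊢ (q, 00, BDBZ) ⊢ (p, 00, DBZ) ⊢ (q, 0, BDBZ) ⊢ (p, 0, DBZ) ⊢ (q, ε, BDBZ)
All input consumed; state q ∈ F.

Accept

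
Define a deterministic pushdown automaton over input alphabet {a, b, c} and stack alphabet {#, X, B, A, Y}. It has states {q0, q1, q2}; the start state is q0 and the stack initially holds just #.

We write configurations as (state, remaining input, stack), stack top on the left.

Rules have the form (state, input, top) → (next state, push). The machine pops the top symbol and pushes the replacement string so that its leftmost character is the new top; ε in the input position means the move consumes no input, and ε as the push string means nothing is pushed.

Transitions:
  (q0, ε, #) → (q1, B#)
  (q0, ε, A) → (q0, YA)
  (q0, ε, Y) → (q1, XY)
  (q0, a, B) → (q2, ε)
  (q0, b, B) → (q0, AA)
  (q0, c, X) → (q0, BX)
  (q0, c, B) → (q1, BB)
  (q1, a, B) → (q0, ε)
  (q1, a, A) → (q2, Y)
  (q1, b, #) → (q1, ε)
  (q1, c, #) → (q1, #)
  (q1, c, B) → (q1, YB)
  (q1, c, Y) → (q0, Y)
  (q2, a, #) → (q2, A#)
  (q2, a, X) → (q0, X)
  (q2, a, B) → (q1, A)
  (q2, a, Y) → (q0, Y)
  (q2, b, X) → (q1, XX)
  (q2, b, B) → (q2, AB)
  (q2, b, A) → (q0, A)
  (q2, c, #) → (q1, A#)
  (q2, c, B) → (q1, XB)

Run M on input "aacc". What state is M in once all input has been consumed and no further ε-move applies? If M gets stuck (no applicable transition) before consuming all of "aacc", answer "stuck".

(q0, aacc, #) ⊢ (q1, aacc, B#) ⊢ (q0, acc, #) ⊢ (q1, acc, B#) ⊢ (q0, cc, #) ⊢ (q1, cc, B#) ⊢ (q1, c, YB#) ⊢ (q0, ε, YB#) ⊢ (q1, ε, XYB#)
All input consumed; M is in state q1.

q1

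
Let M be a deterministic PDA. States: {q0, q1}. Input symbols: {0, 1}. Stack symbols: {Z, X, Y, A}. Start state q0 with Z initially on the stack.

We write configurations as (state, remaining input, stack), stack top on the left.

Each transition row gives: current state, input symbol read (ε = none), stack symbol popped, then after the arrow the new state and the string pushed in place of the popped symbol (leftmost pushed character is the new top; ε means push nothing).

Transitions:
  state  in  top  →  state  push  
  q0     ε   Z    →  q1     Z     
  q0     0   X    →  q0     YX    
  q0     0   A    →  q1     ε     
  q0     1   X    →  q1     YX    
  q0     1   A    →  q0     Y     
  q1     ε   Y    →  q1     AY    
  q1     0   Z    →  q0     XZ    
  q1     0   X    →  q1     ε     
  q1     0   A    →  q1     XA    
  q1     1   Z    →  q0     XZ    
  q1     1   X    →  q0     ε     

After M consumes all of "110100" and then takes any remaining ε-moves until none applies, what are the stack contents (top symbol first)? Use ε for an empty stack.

XAYXZ

(q0, 110100, Z) ⊢ (q1, 110100, Z) ⊢ (q0, 10100, XZ) ⊢ (q1, 0100, YXZ) ⊢ (q1, 0100, AYXZ) ⊢ (q1, 100, XAYXZ) ⊢ (q0, 00, AYXZ) ⊢ (q1, 0, YXZ) ⊢ (q1, 0, AYXZ) ⊢ (q1, ε, XAYXZ)
All input consumed in state q1 with stack XAYXZ.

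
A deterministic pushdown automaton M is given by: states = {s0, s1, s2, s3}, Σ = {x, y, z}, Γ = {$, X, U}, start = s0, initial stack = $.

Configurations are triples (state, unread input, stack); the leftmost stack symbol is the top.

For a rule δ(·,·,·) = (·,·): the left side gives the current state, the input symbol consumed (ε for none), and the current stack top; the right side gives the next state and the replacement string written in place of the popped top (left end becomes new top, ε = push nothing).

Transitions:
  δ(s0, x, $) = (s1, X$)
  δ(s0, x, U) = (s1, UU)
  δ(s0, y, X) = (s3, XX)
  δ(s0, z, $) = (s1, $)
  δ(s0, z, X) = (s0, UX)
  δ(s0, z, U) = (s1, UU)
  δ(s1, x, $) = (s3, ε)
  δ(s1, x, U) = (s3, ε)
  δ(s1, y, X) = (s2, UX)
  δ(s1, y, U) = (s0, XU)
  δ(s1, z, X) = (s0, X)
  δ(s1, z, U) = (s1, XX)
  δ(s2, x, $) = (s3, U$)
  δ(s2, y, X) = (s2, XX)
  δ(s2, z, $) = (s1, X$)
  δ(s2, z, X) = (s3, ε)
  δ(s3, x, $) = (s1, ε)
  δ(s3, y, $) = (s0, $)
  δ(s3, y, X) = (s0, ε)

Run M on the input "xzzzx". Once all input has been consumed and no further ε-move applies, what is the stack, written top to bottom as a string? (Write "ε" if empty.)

(s0, xzzzx, $)
  read x, top $: go to s1, push X$ → (s1, zzzx, X$)
  read z, top X: go to s0, push X → (s0, zzx, X$)
  read z, top X: go to s0, push UX → (s0, zx, UX$)
  read z, top U: go to s1, push UU → (s1, x, UUX$)
  read x, top U: go to s3, push ε → (s3, ε, UX$)
All input consumed in state s3 with stack UX$.

UX$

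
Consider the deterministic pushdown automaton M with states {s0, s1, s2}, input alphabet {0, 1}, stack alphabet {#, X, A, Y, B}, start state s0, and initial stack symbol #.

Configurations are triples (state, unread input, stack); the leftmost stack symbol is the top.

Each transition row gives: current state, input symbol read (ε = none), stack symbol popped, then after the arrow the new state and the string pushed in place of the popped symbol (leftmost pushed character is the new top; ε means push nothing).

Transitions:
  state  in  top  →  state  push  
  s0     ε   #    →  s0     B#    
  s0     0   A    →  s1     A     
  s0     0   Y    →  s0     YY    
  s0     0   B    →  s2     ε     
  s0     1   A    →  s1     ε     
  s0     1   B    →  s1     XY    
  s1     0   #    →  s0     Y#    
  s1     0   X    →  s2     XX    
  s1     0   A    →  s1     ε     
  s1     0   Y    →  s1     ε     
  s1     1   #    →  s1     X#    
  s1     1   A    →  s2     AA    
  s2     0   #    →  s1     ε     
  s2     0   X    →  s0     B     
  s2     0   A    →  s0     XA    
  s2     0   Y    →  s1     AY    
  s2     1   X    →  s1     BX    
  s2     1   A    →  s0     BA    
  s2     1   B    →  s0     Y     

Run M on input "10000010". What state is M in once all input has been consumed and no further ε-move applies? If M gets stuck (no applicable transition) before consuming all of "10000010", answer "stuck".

stuck

(s0, 10000010, #)
  ε-move, top #: go to s0, push B# → (s0, 10000010, B#)
  read 1, top B: go to s1, push XY → (s1, 0000010, XY#)
  read 0, top X: go to s2, push XX → (s2, 000010, XXY#)
  read 0, top X: go to s0, push B → (s0, 00010, BXY#)
  read 0, top B: go to s2, push ε → (s2, 0010, XY#)
  read 0, top X: go to s0, push B → (s0, 010, BY#)
  read 0, top B: go to s2, push ε → (s2, 10, Y#)
No transition for (s2, 1, top Y); M blocks with input 10 remaining.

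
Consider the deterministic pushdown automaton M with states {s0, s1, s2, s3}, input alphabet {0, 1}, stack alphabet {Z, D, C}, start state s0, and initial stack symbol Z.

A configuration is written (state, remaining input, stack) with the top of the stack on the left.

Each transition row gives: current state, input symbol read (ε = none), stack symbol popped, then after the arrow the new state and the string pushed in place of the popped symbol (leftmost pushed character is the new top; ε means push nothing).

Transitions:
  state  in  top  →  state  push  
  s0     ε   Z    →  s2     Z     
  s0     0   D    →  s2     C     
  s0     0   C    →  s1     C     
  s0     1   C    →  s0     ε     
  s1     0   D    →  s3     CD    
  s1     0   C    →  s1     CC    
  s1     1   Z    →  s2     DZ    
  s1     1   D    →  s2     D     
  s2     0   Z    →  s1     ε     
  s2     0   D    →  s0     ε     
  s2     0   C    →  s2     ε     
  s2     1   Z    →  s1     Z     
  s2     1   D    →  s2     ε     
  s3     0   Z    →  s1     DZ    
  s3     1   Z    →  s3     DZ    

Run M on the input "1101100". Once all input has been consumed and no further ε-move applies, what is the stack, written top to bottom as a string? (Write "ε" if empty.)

(s0, 1101100, Z) ⊢ (s2, 1101100, Z) ⊢ (s1, 101100, Z) ⊢ (s2, 01100, DZ) ⊢ (s0, 1100, Z) ⊢ (s2, 1100, Z) ⊢ (s1, 100, Z) ⊢ (s2, 00, DZ) ⊢ (s0, 0, Z) ⊢ (s2, 0, Z) ⊢ (s1, ε, ε)
All input consumed in state s1 with stack ε.

ε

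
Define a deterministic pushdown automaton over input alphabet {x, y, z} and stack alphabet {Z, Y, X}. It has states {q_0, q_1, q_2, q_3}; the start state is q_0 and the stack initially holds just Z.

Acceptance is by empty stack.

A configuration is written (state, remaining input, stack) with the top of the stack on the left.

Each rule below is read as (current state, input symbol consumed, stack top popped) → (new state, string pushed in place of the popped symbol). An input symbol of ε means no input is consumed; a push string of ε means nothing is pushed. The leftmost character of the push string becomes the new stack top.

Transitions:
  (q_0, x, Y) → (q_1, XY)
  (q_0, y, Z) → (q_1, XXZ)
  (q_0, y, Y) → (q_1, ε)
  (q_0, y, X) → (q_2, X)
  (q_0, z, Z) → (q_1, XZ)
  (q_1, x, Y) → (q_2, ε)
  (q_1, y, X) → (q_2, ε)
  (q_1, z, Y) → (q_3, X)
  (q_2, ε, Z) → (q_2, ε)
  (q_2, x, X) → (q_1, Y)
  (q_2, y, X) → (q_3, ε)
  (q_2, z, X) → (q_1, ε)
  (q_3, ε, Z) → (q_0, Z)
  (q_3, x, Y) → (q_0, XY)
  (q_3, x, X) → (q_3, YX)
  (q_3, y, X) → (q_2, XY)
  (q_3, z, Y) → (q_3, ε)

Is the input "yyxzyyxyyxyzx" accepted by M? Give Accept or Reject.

Accept

(q_0, yyxzyyxyyxyzx, Z)
  read y, top Z: go to q_1, push XXZ → (q_1, yxzyyxyyxyzx, XXZ)
  read y, top X: go to q_2, push ε → (q_2, xzyyxyyxyzx, XZ)
  read x, top X: go to q_1, push Y → (q_1, zyyxyyxyzx, YZ)
  read z, top Y: go to q_3, push X → (q_3, yyxyyxyzx, XZ)
  read y, top X: go to q_2, push XY → (q_2, yxyyxyzx, XYZ)
  read y, top X: go to q_3, push ε → (q_3, xyyxyzx, YZ)
  read x, top Y: go to q_0, push XY → (q_0, yyxyzx, XYZ)
  read y, top X: go to q_2, push X → (q_2, yxyzx, XYZ)
  read y, top X: go to q_3, push ε → (q_3, xyzx, YZ)
  read x, top Y: go to q_0, push XY → (q_0, yzx, XYZ)
  read y, top X: go to q_2, push X → (q_2, zx, XYZ)
  read z, top X: go to q_1, push ε → (q_1, x, YZ)
  read x, top Y: go to q_2, push ε → (q_2, ε, Z)
  ε-move, top Z: go to q_2, push ε → (q_2, ε, ε)
All input consumed and the stack is empty.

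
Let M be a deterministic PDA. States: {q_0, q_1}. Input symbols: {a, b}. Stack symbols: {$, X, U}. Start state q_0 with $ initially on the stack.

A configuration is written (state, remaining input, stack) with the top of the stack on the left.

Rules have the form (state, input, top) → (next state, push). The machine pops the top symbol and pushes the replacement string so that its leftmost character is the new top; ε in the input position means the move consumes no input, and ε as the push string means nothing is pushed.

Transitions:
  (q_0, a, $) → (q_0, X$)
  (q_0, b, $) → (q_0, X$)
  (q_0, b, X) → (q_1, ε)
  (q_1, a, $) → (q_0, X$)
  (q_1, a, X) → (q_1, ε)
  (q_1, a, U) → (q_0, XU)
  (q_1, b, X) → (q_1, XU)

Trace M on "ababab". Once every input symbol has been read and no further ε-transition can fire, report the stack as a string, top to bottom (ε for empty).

$

(q_0, ababab, $)
  read a, top $: go to q_0, push X$ → (q_0, babab, X$)
  read b, top X: go to q_1, push ε → (q_1, abab, $)
  read a, top $: go to q_0, push X$ → (q_0, bab, X$)
  read b, top X: go to q_1, push ε → (q_1, ab, $)
  read a, top $: go to q_0, push X$ → (q_0, b, X$)
  read b, top X: go to q_1, push ε → (q_1, ε, $)
All input consumed in state q_1 with stack $.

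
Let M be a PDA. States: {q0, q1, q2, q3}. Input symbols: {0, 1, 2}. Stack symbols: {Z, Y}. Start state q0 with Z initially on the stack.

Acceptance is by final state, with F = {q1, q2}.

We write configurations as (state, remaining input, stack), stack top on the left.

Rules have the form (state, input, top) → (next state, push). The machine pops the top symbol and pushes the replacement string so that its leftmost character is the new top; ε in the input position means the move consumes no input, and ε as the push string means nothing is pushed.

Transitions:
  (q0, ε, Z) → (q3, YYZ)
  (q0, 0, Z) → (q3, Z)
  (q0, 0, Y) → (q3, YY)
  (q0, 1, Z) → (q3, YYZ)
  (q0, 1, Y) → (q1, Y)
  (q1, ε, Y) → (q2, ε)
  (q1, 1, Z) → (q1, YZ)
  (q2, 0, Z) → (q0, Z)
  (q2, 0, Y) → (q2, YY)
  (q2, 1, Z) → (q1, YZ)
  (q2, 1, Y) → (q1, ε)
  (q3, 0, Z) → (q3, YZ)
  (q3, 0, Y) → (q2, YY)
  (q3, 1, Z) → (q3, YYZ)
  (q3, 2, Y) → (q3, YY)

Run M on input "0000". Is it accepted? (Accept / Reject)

Accept

One accepting computation: (q0, 0000, Z) ⊢ (q3, 000, Z) ⊢ (q3, 00, YZ) ⊢ (q2, 0, YYZ) ⊢ (q2, ε, YYYZ)
All input consumed and state q2 ∈ F.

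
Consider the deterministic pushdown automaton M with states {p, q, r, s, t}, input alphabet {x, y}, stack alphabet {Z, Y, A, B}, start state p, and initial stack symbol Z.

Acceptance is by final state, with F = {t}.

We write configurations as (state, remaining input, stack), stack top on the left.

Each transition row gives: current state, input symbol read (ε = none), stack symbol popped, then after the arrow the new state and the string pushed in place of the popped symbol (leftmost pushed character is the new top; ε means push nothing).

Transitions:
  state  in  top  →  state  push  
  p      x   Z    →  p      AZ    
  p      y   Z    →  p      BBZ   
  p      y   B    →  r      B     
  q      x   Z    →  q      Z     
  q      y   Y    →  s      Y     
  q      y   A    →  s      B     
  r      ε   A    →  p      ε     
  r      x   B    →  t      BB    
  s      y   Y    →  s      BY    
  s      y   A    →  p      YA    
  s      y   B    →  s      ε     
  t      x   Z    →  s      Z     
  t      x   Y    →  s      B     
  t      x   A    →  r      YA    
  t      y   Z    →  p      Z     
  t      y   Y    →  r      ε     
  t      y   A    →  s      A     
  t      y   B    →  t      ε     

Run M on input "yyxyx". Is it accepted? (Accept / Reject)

Reject

(p, yyxyx, Z)
  read y, top Z: go to p, push BBZ → (p, yxyx, BBZ)
  read y, top B: go to r, push B → (r, xyx, BBZ)
  read x, top B: go to t, push BB → (t, yx, BBBZ)
  read y, top B: go to t, push ε → (t, x, BBZ)
No transition applies at (t, x, BBZ); input not fully consumed.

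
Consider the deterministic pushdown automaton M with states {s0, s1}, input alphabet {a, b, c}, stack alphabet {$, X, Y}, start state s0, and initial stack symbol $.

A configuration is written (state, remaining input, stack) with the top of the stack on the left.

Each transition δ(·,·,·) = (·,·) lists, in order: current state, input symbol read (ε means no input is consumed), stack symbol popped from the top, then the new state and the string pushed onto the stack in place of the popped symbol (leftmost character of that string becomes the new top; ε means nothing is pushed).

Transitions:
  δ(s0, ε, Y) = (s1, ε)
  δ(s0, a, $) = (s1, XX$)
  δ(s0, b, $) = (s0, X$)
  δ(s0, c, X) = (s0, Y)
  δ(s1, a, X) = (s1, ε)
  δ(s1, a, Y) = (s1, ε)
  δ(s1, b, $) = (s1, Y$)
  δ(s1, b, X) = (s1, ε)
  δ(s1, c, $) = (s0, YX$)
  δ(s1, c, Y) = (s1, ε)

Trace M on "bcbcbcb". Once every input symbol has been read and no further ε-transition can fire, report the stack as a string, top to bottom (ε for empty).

(s0, bcbcbcb, $)
  read b, top $: go to s0, push X$ → (s0, cbcbcb, X$)
  read c, top X: go to s0, push Y → (s0, bcbcb, Y$)
  ε-move, top Y: go to s1, push ε → (s1, bcbcb, $)
  read b, top $: go to s1, push Y$ → (s1, cbcb, Y$)
  read c, top Y: go to s1, push ε → (s1, bcb, $)
  read b, top $: go to s1, push Y$ → (s1, cb, Y$)
  read c, top Y: go to s1, push ε → (s1, b, $)
  read b, top $: go to s1, push Y$ → (s1, ε, Y$)
All input consumed in state s1 with stack Y$.

Y$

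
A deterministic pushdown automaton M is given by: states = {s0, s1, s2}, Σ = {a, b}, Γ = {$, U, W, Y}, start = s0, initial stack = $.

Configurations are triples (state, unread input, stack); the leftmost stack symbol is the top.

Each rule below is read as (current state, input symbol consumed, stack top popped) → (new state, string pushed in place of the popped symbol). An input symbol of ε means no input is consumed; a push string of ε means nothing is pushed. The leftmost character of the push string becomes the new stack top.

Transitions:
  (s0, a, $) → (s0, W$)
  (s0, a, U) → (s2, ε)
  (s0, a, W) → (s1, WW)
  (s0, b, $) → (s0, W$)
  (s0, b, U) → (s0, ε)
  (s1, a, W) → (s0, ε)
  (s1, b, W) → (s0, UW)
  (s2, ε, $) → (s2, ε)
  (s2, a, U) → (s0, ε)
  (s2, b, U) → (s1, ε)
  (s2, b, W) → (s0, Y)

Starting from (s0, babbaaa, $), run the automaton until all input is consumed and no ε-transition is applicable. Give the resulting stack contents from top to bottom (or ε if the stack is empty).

WWW$

(s0, babbaaa, $)
  read b, top $: go to s0, push W$ → (s0, abbaaa, W$)
  read a, top W: go to s1, push WW → (s1, bbaaa, WW$)
  read b, top W: go to s0, push UW → (s0, baaa, UWW$)
  read b, top U: go to s0, push ε → (s0, aaa, WW$)
  read a, top W: go to s1, push WW → (s1, aa, WWW$)
  read a, top W: go to s0, push ε → (s0, a, WW$)
  read a, top W: go to s1, push WW → (s1, ε, WWW$)
All input consumed in state s1 with stack WWW$.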